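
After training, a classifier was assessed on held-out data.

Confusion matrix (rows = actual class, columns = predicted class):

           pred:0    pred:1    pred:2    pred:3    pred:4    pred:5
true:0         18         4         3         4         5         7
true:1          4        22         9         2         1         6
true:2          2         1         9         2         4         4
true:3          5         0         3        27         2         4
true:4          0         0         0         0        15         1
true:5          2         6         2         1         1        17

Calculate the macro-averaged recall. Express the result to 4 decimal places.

Per-class recall (TP/(TP+FN)):
  0: TP=18, FN=4+3+4+5+7=23 → 18/41 = 0.43902
  1: TP=22, FN=4+9+2+1+6=22 → 22/44 = 0.50000
  2: TP=9, FN=2+1+2+4+4=13 → 9/22 = 0.40909
  3: TP=27, FN=5+0+3+2+4=14 → 27/41 = 0.65854
  4: TP=15, FN=0+0+0+0+1=1 → 15/16 = 0.93750
  5: TP=17, FN=2+6+2+1+1=12 → 17/29 = 0.58621
Macro-recall = mean = (0.43902 + 0.50000 + 0.40909 + 0.65854 + 0.93750 + 0.58621) / 6 = 0.5884

0.5884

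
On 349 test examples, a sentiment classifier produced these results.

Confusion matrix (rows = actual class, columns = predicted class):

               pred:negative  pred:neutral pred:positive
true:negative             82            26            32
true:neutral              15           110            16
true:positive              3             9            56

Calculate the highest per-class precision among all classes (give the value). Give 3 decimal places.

Per-class precision (TP/(TP+FP)):
  negative: TP=82, FP=15+3=18 → 82/100 = 0.8200
  neutral: TP=110, FP=26+9=35 → 110/145 = 0.7586
  positive: TP=56, FP=32+16=48 → 56/104 = 0.5385
Highest is class 'negative' with precision = 0.820.

0.820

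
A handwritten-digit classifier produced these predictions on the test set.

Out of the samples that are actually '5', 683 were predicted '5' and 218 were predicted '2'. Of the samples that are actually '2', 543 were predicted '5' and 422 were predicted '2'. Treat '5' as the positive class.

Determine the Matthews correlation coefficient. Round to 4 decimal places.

0.2056

MCC = (TP·TN − FP·FN) / √((TP+FP)(TP+FN)(TN+FP)(TN+FN))
Numerator = 683·422 − 543·218 = 169852
Denominator = √(1226·901·965·640) = √682217017600 = 825964.2956
MCC = 169852 / 825964.2956 = 0.2056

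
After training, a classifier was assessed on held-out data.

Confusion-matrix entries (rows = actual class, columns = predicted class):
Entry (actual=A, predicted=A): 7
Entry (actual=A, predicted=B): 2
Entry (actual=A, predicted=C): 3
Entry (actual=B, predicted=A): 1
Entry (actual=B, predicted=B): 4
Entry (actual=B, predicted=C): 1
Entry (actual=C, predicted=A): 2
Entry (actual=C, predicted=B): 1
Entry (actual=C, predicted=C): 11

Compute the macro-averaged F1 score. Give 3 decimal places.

0.670

Per-class F1 score (2·TP/(2·TP+FP+FN)):
  A: TP=7, FP=1+2=3, FN=2+3=5 → 14/22 = 0.6364
  B: TP=4, FP=2+1=3, FN=1+1=2 → 8/13 = 0.6154
  C: TP=11, FP=3+1=4, FN=2+1=3 → 22/29 = 0.7586
Macro-F1 score = mean = (0.6364 + 0.6154 + 0.7586) / 3 = 0.670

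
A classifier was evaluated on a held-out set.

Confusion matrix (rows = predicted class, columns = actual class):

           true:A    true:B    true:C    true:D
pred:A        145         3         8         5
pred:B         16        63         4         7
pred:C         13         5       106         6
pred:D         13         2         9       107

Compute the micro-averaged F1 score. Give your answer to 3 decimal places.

Micro-averaging pools counts across classes: ΣTP=421, ΣFP=91, ΣFN=91.
Micro-F1 score = 2·TP/(2·TP+FP+FN) on pooled counts = 0.822 (equals overall accuracy in single-label multiclass).

0.822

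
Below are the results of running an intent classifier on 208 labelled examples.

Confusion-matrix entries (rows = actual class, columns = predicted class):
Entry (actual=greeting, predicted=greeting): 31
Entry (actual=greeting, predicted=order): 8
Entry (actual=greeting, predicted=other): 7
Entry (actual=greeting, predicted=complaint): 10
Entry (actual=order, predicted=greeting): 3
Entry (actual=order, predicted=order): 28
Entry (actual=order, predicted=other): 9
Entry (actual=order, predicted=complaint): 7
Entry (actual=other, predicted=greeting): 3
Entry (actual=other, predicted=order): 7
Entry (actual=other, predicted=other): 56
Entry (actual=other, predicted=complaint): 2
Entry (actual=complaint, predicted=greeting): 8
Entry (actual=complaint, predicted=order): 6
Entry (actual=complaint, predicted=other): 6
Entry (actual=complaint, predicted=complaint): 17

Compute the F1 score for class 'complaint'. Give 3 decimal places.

0.466

Take TP from the diagonal, FP from the rest of the 'complaint' prediction marginal, FN from the rest of the 'complaint' actual marginal.
F1 score = 2·TP/(2·TP+FP+FN).
complaint: TP=17, FP=10+7+2=19, FN=8+6+6=20 → 34/73 = 0.4658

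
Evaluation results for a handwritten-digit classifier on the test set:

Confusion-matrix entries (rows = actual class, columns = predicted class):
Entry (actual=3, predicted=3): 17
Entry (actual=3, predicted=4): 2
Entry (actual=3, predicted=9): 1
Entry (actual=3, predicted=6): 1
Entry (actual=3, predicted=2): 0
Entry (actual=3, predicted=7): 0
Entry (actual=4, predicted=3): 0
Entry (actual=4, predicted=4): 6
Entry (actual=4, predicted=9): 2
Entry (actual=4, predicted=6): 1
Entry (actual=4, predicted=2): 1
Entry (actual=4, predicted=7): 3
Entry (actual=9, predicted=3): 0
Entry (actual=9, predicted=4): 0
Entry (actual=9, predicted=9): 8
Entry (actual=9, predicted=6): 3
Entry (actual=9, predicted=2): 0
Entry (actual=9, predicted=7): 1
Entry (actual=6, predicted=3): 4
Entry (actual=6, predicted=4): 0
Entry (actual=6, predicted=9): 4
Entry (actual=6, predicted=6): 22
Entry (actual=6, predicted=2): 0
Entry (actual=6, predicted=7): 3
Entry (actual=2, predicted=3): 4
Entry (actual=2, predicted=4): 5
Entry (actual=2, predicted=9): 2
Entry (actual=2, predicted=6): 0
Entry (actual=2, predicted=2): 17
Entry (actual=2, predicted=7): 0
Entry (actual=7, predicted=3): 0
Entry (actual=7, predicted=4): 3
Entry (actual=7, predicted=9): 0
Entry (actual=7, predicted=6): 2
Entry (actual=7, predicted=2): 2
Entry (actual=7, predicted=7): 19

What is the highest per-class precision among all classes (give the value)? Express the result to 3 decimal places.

0.850

Per-class precision (TP/(TP+FP)):
  3: TP=17, FP=0+0+4+4+0=8 → 17/25 = 0.6800
  4: TP=6, FP=2+0+0+5+3=10 → 6/16 = 0.3750
  9: TP=8, FP=1+2+4+2+0=9 → 8/17 = 0.4706
  6: TP=22, FP=1+1+3+0+2=7 → 22/29 = 0.7586
  2: TP=17, FP=0+1+0+0+2=3 → 17/20 = 0.8500
  7: TP=19, FP=0+3+1+3+0=7 → 19/26 = 0.7308
Highest is class '2' with precision = 0.850.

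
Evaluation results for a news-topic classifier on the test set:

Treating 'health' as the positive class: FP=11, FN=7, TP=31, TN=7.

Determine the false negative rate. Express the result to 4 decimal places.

0.1842

FNR = FN/(FN+TP) = 7/(7+31) = 0.1842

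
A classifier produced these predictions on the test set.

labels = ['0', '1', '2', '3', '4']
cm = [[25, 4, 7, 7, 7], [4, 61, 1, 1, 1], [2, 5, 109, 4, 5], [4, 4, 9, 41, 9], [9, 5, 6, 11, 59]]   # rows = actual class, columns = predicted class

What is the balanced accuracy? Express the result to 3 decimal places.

0.707

Balanced accuracy = mean of per-class recall.
  0: recall = 25/50 = 0.5000
  1: recall = 61/68 = 0.8971
  2: recall = 109/125 = 0.8720
  3: recall = 41/67 = 0.6119
  4: recall = 59/90 = 0.6556
Mean = (0.5000 + 0.8971 + 0.8720 + 0.6119 + 0.6556) / 5 = 0.707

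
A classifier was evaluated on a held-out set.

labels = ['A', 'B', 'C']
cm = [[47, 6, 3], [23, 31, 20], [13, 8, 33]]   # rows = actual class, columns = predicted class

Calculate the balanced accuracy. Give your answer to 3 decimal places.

0.623

Balanced accuracy = mean of per-class recall.
  A: recall = 47/56 = 0.8393
  B: recall = 31/74 = 0.4189
  C: recall = 33/54 = 0.6111
Mean = (0.8393 + 0.4189 + 0.6111) / 3 = 0.623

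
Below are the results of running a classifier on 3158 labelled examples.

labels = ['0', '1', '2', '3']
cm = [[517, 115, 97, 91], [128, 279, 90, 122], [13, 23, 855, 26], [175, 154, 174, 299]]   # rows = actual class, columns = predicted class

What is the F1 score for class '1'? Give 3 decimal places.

F1 score = 2·TP/(2·TP+FP+FN).
1: TP=279, FP=115+23+154=292, FN=128+90+122=340 → 558/1190 = 0.4689

0.469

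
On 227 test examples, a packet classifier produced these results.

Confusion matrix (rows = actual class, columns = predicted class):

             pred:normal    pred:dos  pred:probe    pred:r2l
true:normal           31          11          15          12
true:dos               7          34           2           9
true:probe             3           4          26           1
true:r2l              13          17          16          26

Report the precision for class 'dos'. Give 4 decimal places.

0.5152

Take TP from the diagonal, FP from the rest of the 'dos' prediction marginal, FN from the rest of the 'dos' actual marginal.
precision = TP/(TP+FP).
dos: TP=34, FP=11+4+17=32 → 34/66 = 0.51515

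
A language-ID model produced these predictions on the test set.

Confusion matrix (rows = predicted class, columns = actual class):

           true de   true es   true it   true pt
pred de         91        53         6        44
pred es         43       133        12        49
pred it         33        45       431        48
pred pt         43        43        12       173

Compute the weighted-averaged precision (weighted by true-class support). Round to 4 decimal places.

0.6429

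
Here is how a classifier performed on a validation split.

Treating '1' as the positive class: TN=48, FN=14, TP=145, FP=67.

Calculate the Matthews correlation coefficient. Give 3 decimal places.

0.388

MCC = (TP·TN − FP·FN) / √((TP+FP)(TP+FN)(TN+FP)(TN+FN))
Numerator = 145·48 − 67·14 = 6022
Denominator = √(212·159·115·62) = √240338040 = 15502.8397
MCC = 6022 / 15502.8397 = 0.388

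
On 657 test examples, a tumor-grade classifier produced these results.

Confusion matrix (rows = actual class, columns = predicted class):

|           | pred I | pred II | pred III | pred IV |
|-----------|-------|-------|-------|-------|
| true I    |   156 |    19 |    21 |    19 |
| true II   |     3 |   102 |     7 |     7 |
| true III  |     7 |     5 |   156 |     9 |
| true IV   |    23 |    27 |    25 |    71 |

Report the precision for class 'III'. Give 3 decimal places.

0.746

Take TP from the diagonal, FP from the rest of the 'III' prediction marginal, FN from the rest of the 'III' actual marginal.
precision = TP/(TP+FP).
III: TP=156, FP=21+7+25=53 → 156/209 = 0.7464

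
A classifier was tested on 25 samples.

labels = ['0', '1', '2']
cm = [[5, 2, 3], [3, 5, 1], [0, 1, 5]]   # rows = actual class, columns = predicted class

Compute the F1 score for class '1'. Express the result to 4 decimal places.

0.5882

F1 score = 2·TP/(2·TP+FP+FN).
1: TP=5, FP=2+1=3, FN=3+1=4 → 10/17 = 0.58824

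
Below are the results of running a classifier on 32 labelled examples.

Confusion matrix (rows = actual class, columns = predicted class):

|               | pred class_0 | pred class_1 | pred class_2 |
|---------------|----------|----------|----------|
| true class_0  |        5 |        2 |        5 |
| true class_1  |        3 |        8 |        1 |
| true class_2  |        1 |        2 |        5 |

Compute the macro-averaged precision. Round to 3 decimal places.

Per-class precision (TP/(TP+FP)):
  class_0: TP=5, FP=3+1=4 → 5/9 = 0.5556
  class_1: TP=8, FP=2+2=4 → 8/12 = 0.6667
  class_2: TP=5, FP=5+1=6 → 5/11 = 0.4545
Macro-precision = mean = (0.5556 + 0.6667 + 0.4545) / 3 = 0.559

0.559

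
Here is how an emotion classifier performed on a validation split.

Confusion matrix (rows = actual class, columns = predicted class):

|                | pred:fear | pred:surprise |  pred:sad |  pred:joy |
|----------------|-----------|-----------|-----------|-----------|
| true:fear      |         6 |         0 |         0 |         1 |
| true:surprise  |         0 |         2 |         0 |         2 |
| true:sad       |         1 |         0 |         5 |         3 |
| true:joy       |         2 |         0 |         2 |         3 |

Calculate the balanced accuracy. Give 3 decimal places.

Balanced accuracy = mean of per-class recall.
  fear: recall = 6/7 = 0.8571
  surprise: recall = 2/4 = 0.5000
  sad: recall = 5/9 = 0.5556
  joy: recall = 3/7 = 0.4286
Mean = (0.8571 + 0.5000 + 0.5556 + 0.4286) / 4 = 0.585

0.585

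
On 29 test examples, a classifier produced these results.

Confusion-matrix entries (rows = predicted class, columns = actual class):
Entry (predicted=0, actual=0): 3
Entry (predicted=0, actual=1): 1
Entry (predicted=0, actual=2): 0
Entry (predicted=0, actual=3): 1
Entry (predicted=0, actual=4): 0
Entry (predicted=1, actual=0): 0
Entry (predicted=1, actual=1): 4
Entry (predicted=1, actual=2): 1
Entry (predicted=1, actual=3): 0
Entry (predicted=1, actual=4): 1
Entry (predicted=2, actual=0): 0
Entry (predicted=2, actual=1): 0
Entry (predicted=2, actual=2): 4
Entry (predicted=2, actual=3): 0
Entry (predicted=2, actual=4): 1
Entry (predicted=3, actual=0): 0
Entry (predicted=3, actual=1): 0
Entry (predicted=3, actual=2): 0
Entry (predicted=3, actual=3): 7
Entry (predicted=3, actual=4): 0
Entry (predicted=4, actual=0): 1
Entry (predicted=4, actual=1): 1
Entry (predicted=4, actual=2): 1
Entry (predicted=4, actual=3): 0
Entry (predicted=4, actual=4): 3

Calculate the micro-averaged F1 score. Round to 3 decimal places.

Micro-averaging pools counts across classes: ΣTP=21, ΣFP=8, ΣFN=8.
Micro-F1 score = 2·TP/(2·TP+FP+FN) on pooled counts = 0.724 (equals overall accuracy in single-label multiclass).

0.724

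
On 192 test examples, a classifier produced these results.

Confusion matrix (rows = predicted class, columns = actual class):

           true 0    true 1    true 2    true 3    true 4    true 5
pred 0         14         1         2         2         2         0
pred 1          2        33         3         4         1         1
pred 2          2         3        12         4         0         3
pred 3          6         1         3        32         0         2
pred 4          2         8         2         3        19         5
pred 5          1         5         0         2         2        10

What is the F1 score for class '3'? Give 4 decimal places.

0.7033

Take TP from the diagonal, FP from the rest of the '3' prediction marginal, FN from the rest of the '3' actual marginal.
F1 score = 2·TP/(2·TP+FP+FN).
3: TP=32, FP=6+1+3+0+2=12, FN=2+4+4+3+2=15 → 64/91 = 0.70330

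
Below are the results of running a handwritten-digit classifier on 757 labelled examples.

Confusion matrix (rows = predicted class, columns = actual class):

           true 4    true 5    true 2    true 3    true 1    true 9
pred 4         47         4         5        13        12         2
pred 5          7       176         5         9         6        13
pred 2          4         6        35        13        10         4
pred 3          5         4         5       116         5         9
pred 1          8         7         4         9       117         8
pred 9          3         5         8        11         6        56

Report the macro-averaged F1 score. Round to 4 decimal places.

0.6793

Per-class F1 score (2·TP/(2·TP+FP+FN)):
  4: TP=47, FP=4+5+13+12+2=36, FN=7+4+5+8+3=27 → 94/157 = 0.59873
  5: TP=176, FP=7+5+9+6+13=40, FN=4+6+4+7+5=26 → 352/418 = 0.84211
  2: TP=35, FP=4+6+13+10+4=37, FN=5+5+5+4+8=27 → 70/134 = 0.52239
  3: TP=116, FP=5+4+5+5+9=28, FN=13+9+13+9+11=55 → 232/315 = 0.73651
  1: TP=117, FP=8+7+4+9+8=36, FN=12+6+10+5+6=39 → 234/309 = 0.75728
  9: TP=56, FP=3+5+8+11+6=33, FN=2+13+4+9+8=36 → 112/181 = 0.61878
Macro-F1 score = mean = (0.59873 + 0.84211 + 0.52239 + 0.73651 + 0.75728 + 0.61878) / 6 = 0.6793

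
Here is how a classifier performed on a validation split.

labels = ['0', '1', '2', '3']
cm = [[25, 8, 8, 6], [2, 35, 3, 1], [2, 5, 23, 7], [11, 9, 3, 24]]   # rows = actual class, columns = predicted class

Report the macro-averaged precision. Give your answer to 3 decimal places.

0.623

Per-class precision (TP/(TP+FP)):
  0: TP=25, FP=2+2+11=15 → 25/40 = 0.6250
  1: TP=35, FP=8+5+9=22 → 35/57 = 0.6140
  2: TP=23, FP=8+3+3=14 → 23/37 = 0.6216
  3: TP=24, FP=6+1+7=14 → 24/38 = 0.6316
Macro-precision = mean = (0.6250 + 0.6140 + 0.6216 + 0.6316) / 4 = 0.623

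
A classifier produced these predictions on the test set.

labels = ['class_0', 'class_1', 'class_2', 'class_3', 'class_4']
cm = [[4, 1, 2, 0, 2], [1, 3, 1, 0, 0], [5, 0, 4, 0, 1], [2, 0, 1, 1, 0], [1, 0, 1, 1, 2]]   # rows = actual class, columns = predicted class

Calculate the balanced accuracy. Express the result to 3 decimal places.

0.419

Balanced accuracy = mean of per-class recall.
  class_0: recall = 4/9 = 0.4444
  class_1: recall = 3/5 = 0.6000
  class_2: recall = 4/10 = 0.4000
  class_3: recall = 1/4 = 0.2500
  class_4: recall = 2/5 = 0.4000
Mean = (0.4444 + 0.6000 + 0.4000 + 0.2500 + 0.4000) / 5 = 0.419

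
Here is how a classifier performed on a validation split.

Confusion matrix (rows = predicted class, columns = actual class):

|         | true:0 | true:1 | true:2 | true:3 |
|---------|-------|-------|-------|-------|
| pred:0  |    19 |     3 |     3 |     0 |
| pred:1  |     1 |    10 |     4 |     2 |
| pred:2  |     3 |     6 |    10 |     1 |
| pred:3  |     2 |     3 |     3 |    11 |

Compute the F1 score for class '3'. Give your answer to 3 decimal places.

0.667

Treat '3' as positive and all other classes as negative.
F1 score = 2·TP/(2·TP+FP+FN).
3: TP=11, FP=2+3+3=8, FN=0+2+1=3 → 22/33 = 0.6667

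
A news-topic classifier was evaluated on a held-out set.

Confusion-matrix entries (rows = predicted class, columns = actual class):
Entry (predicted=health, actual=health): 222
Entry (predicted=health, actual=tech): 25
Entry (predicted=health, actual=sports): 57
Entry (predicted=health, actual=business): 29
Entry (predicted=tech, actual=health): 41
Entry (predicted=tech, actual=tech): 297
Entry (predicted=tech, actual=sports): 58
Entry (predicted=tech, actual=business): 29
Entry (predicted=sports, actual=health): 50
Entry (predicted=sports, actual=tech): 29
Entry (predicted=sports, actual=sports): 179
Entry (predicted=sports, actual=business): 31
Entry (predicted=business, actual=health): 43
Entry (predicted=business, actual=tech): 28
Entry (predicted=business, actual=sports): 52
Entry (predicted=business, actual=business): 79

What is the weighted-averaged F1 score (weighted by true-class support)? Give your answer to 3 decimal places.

Per-class F1 score (2·TP/(2·TP+FP+FN)):
  health: TP=222, FP=25+57+29=111, FN=41+50+43=134 → 444/689 = 0.6444
  tech: TP=297, FP=41+58+29=128, FN=25+29+28=82 → 594/804 = 0.7388
  sports: TP=179, FP=50+29+31=110, FN=57+58+52=167 → 358/635 = 0.5638
  business: TP=79, FP=43+28+52=123, FN=29+29+31=89 → 158/370 = 0.4270
Weighted-F1 score = Σ (supportᵢ/N)·F1 scoreᵢ with N=1249: (356/1249)·0.6444 + (379/1249)·0.7388 + (346/1249)·0.5638 + (168/1249)·0.4270 = 0.621

0.621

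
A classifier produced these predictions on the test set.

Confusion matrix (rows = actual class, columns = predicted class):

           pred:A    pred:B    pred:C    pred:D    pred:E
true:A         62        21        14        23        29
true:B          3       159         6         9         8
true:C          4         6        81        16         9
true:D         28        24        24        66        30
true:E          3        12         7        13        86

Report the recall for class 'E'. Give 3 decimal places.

0.711

One-vs-rest for 'E': TP = diagonal; FP = other classes predicted 'E'; FN = 'E' predicted as other.
recall = TP/(TP+FN).
E: TP=86, FN=3+12+7+13=35 → 86/121 = 0.7107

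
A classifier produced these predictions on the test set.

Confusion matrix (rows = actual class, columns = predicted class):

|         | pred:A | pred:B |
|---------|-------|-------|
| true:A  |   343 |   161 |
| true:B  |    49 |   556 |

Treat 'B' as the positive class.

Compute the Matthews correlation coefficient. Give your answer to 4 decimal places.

0.6245

MCC = (TP·TN − FP·FN) / √((TP+FP)(TP+FN)(TN+FP)(TN+FN))
Numerator = 556·343 − 161·49 = 182819
Denominator = √(717·605·504·392) = √85702034880 = 292749.0989
MCC = 182819 / 292749.0989 = 0.6245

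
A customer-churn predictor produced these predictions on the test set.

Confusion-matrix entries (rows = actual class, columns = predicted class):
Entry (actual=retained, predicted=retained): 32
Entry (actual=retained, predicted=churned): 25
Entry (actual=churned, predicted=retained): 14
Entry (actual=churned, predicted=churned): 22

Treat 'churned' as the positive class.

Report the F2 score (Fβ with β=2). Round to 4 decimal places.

Fβ = (1+β²)·TP / ((1+β²)·TP + β²·FN + FP), with β²=4
= 5·22 / (5·22 + 4·14 + 25) = 0.5759

0.5759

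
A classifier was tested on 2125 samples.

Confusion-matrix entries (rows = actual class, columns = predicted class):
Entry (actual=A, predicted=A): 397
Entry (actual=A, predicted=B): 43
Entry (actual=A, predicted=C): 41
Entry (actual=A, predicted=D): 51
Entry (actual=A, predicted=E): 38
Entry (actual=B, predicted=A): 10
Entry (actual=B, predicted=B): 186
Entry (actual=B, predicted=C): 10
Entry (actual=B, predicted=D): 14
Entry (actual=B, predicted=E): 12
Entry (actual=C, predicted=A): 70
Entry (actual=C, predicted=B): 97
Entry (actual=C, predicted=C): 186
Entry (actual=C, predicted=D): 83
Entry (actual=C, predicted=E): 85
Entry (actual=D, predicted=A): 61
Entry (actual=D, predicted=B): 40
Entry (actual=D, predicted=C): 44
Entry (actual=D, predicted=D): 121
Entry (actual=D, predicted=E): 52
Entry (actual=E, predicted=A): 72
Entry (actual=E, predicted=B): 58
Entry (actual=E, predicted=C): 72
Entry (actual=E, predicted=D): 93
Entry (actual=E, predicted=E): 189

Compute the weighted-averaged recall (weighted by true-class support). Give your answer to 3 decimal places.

0.508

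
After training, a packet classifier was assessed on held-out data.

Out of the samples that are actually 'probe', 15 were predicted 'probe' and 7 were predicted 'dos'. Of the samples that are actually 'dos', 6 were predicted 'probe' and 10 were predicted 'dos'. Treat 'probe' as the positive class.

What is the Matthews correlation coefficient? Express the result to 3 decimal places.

0.305

MCC = (TP·TN − FP·FN) / √((TP+FP)(TP+FN)(TN+FP)(TN+FN))
Numerator = 15·10 − 6·7 = 108
Denominator = √(21·22·16·17) = √125664 = 354.4912
MCC = 108 / 354.4912 = 0.305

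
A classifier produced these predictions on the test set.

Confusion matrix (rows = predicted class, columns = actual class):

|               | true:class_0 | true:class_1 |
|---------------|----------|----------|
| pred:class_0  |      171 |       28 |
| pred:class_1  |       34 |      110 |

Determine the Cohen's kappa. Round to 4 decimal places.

0.6268

Observed agreement pₒ = trace/N = 281/343 = 0.81924
Expected agreement pₑ = Σ (rowᵢ·colᵢ)/N² = (205·199 + 138·144)/343² = 0.51566
κ = (pₒ − pₑ)/(1 − pₑ) = (0.81924 − 0.51566)/(1 − 0.51566) = 0.6268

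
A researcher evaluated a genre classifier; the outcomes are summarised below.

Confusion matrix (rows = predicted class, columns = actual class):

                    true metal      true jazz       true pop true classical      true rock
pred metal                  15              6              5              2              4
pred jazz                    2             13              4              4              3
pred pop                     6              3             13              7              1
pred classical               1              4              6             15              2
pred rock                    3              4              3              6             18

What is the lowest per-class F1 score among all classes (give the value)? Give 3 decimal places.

0.426

Per-class F1 score (2·TP/(2·TP+FP+FN)):
  metal: TP=15, FP=6+5+2+4=17, FN=2+6+1+3=12 → 30/59 = 0.5085
  jazz: TP=13, FP=2+4+4+3=13, FN=6+3+4+4=17 → 26/56 = 0.4643
  pop: TP=13, FP=6+3+7+1=17, FN=5+4+6+3=18 → 26/61 = 0.4262
  classical: TP=15, FP=1+4+6+2=13, FN=2+4+7+6=19 → 30/62 = 0.4839
  rock: TP=18, FP=3+4+3+6=16, FN=4+3+1+2=10 → 36/62 = 0.5806
Lowest is class 'pop' with F1 score = 0.426.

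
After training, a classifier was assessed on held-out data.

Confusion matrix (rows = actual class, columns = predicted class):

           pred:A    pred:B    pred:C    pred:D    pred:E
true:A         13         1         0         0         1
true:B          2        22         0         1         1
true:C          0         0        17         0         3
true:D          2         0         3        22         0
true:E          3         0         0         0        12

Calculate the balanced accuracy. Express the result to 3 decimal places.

Balanced accuracy = mean of per-class recall.
  A: recall = 13/15 = 0.8667
  B: recall = 22/26 = 0.8462
  C: recall = 17/20 = 0.8500
  D: recall = 22/27 = 0.8148
  E: recall = 12/15 = 0.8000
Mean = (0.8667 + 0.8462 + 0.8500 + 0.8148 + 0.8000) / 5 = 0.836

0.836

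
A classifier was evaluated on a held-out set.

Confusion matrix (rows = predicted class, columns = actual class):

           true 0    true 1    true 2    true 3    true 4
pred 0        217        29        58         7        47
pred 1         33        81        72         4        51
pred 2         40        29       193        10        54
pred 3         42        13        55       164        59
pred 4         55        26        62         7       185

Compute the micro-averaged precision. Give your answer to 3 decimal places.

0.527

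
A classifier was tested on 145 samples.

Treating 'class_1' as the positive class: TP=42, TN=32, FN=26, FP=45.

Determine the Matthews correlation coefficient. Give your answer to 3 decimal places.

MCC = (TP·TN − FP·FN) / √((TP+FP)(TP+FN)(TN+FP)(TN+FN))
Numerator = 42·32 − 45·26 = 174
Denominator = √(87·68·77·58) = √26420856 = 5140.1222
MCC = 174 / 5140.1222 = 0.034

0.034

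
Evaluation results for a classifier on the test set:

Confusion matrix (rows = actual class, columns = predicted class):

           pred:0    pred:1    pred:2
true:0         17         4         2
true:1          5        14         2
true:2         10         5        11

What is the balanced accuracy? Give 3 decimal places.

0.610

Balanced accuracy = mean of per-class recall.
  0: recall = 17/23 = 0.7391
  1: recall = 14/21 = 0.6667
  2: recall = 11/26 = 0.4231
Mean = (0.7391 + 0.6667 + 0.4231) / 3 = 0.610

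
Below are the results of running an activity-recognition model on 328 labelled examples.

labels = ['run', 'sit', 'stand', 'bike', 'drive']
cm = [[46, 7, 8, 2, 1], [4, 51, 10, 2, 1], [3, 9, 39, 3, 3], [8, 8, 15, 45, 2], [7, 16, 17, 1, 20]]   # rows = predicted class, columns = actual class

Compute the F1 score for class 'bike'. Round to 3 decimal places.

Take TP from the diagonal, FP from the rest of the 'bike' prediction marginal, FN from the rest of the 'bike' actual marginal.
F1 score = 2·TP/(2·TP+FP+FN).
bike: TP=45, FP=8+8+15+2=33, FN=2+2+3+1=8 → 90/131 = 0.6870

0.687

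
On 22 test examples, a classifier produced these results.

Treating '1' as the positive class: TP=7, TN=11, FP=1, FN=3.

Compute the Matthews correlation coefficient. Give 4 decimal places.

0.6383

MCC = (TP·TN − FP·FN) / √((TP+FP)(TP+FN)(TN+FP)(TN+FN))
Numerator = 7·11 − 1·3 = 74
Denominator = √(8·10·12·14) = √13440 = 115.9310
MCC = 74 / 115.9310 = 0.6383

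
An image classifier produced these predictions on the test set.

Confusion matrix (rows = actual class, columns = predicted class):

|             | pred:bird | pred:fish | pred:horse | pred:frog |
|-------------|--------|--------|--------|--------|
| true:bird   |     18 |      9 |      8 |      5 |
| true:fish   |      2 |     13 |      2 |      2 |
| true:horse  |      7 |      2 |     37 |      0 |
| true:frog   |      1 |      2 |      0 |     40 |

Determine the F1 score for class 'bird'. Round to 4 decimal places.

Treat 'bird' as positive and all other classes as negative.
F1 score = 2·TP/(2·TP+FP+FN).
bird: TP=18, FP=2+7+1=10, FN=9+8+5=22 → 36/68 = 0.52941

0.5294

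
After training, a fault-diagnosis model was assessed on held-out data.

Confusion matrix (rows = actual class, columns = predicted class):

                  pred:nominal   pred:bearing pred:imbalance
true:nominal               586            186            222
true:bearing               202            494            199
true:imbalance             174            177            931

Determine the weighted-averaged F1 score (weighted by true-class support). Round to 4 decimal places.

0.6328

Per-class F1 score (2·TP/(2·TP+FP+FN)):
  nominal: TP=586, FP=202+174=376, FN=186+222=408 → 1172/1956 = 0.59918
  bearing: TP=494, FP=186+177=363, FN=202+199=401 → 988/1752 = 0.56393
  imbalance: TP=931, FP=222+199=421, FN=174+177=351 → 1862/2634 = 0.70691
Weighted-F1 score = Σ (supportᵢ/N)·F1 scoreᵢ with N=3171: (994/3171)·0.59918 + (895/3171)·0.56393 + (1282/3171)·0.70691 = 0.6328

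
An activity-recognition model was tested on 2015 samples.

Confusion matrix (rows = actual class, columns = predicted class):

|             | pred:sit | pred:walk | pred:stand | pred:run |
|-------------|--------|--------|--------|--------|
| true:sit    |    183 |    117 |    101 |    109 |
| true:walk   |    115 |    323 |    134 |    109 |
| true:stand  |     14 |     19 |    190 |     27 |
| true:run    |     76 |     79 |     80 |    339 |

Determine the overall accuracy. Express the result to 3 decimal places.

Accuracy = trace / total = (183+323+190+339=1035) / 2015 = 1035/2015 = 0.514

0.514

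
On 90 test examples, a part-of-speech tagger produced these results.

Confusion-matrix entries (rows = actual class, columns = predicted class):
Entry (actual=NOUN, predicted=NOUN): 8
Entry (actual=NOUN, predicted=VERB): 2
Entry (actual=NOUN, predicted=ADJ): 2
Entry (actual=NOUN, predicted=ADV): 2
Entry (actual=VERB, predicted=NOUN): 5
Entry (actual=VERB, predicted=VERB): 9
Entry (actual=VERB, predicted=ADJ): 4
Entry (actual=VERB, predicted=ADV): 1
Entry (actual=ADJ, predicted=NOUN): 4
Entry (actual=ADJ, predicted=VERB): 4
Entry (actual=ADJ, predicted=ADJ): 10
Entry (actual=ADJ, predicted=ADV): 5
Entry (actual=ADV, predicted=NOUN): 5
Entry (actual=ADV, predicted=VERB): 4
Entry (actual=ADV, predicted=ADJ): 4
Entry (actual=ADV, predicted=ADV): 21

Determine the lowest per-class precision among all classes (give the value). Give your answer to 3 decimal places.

0.364

Per-class precision (TP/(TP+FP)):
  NOUN: TP=8, FP=5+4+5=14 → 8/22 = 0.3636
  VERB: TP=9, FP=2+4+4=10 → 9/19 = 0.4737
  ADJ: TP=10, FP=2+4+4=10 → 10/20 = 0.5000
  ADV: TP=21, FP=2+1+5=8 → 21/29 = 0.7241
Lowest is class 'NOUN' with precision = 0.364.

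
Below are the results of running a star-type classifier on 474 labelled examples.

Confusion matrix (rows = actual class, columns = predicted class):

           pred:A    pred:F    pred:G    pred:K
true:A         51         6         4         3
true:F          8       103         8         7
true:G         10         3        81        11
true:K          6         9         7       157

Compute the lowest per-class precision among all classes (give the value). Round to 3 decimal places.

0.680

Per-class precision (TP/(TP+FP)):
  A: TP=51, FP=8+10+6=24 → 51/75 = 0.6800
  F: TP=103, FP=6+3+9=18 → 103/121 = 0.8512
  G: TP=81, FP=4+8+7=19 → 81/100 = 0.8100
  K: TP=157, FP=3+7+11=21 → 157/178 = 0.8820
Lowest is class 'A' with precision = 0.680.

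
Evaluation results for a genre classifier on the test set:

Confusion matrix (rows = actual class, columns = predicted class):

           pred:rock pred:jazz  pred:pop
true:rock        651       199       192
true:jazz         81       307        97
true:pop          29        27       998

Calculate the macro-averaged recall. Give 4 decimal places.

Per-class recall (TP/(TP+FN)):
  rock: TP=651, FN=199+192=391 → 651/1042 = 0.62476
  jazz: TP=307, FN=81+97=178 → 307/485 = 0.63299
  pop: TP=998, FN=29+27=56 → 998/1054 = 0.94687
Macro-recall = mean = (0.62476 + 0.63299 + 0.94687) / 3 = 0.7349

0.7349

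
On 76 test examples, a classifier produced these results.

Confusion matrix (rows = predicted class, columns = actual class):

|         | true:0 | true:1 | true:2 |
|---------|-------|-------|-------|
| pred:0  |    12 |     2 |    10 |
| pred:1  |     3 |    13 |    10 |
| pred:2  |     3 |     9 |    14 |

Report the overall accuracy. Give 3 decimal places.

0.513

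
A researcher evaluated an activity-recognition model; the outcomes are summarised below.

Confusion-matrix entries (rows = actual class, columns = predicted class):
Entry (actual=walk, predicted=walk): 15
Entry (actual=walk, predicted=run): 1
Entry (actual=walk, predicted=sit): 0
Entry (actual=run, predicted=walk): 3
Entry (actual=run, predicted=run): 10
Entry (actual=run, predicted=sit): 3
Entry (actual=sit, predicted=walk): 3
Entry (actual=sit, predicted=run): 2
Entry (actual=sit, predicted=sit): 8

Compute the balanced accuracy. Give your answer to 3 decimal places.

0.726

Balanced accuracy = mean of per-class recall.
  walk: recall = 15/16 = 0.9375
  run: recall = 10/16 = 0.6250
  sit: recall = 8/13 = 0.6154
Mean = (0.9375 + 0.6250 + 0.6154) / 3 = 0.726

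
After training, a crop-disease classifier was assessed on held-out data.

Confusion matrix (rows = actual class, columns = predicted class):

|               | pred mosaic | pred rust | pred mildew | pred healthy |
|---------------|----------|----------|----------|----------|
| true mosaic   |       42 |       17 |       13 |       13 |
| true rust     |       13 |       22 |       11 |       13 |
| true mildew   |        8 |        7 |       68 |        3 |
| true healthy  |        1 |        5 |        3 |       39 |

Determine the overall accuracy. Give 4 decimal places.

0.6151

Accuracy = trace / total = (42+22+68+39=171) / 278 = 171/278 = 0.6151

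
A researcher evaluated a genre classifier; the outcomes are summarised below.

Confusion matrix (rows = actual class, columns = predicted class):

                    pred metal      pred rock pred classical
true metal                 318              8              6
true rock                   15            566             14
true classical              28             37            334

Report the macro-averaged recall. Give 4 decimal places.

0.9154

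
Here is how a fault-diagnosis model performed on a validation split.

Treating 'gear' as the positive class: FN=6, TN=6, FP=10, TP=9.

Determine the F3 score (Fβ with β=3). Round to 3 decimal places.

Fβ = (1+β²)·TP / ((1+β²)·TP + β²·FN + FP), with β²=9
= 10·9 / (10·9 + 9·6 + 10) = 0.584

0.584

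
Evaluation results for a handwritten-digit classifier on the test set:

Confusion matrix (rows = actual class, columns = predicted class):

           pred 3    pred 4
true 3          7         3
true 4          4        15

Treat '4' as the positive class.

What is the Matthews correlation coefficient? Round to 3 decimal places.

0.479

MCC = (TP·TN − FP·FN) / √((TP+FP)(TP+FN)(TN+FP)(TN+FN))
Numerator = 15·7 − 3·4 = 93
Denominator = √(18·19·10·11) = √37620 = 193.9588
MCC = 93 / 193.9588 = 0.479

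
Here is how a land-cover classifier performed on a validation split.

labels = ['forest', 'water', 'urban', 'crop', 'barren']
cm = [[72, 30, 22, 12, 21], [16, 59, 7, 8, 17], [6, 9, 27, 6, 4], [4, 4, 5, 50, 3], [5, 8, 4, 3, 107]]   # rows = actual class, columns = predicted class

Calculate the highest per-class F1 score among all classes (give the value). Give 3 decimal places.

0.767

Per-class F1 score (2·TP/(2·TP+FP+FN)):
  forest: TP=72, FP=16+6+4+5=31, FN=30+22+12+21=85 → 144/260 = 0.5538
  water: TP=59, FP=30+9+4+8=51, FN=16+7+8+17=48 → 118/217 = 0.5438
  urban: TP=27, FP=22+7+5+4=38, FN=6+9+6+4=25 → 54/117 = 0.4615
  crop: TP=50, FP=12+8+6+3=29, FN=4+4+5+3=16 → 100/145 = 0.6897
  barren: TP=107, FP=21+17+4+3=45, FN=5+8+4+3=20 → 214/279 = 0.7670
Highest is class 'barren' with F1 score = 0.767.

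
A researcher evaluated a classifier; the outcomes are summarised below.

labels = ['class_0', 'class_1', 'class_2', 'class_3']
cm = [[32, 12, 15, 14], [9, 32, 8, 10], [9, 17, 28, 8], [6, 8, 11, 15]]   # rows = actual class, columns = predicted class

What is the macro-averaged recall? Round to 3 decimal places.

0.452

Per-class recall (TP/(TP+FN)):
  class_0: TP=32, FN=12+15+14=41 → 32/73 = 0.4384
  class_1: TP=32, FN=9+8+10=27 → 32/59 = 0.5424
  class_2: TP=28, FN=9+17+8=34 → 28/62 = 0.4516
  class_3: TP=15, FN=6+8+11=25 → 15/40 = 0.3750
Macro-recall = mean = (0.4384 + 0.5424 + 0.4516 + 0.3750) / 4 = 0.452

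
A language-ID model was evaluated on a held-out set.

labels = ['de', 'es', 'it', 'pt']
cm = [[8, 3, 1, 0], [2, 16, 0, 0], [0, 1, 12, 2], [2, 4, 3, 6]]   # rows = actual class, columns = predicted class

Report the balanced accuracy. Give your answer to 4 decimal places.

Balanced accuracy = mean of per-class recall.
  de: recall = 8/12 = 0.66667
  es: recall = 16/18 = 0.88889
  it: recall = 12/15 = 0.80000
  pt: recall = 6/15 = 0.40000
Mean = (0.66667 + 0.88889 + 0.80000 + 0.40000) / 4 = 0.6889

0.6889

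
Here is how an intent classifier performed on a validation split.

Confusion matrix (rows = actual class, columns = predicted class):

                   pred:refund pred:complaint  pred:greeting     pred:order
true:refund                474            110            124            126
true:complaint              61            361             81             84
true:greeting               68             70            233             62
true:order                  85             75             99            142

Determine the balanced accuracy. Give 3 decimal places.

0.519

Balanced accuracy = mean of per-class recall.
  refund: recall = 474/834 = 0.5683
  complaint: recall = 361/587 = 0.6150
  greeting: recall = 233/433 = 0.5381
  order: recall = 142/401 = 0.3541
Mean = (0.5683 + 0.6150 + 0.5381 + 0.3541) / 4 = 0.519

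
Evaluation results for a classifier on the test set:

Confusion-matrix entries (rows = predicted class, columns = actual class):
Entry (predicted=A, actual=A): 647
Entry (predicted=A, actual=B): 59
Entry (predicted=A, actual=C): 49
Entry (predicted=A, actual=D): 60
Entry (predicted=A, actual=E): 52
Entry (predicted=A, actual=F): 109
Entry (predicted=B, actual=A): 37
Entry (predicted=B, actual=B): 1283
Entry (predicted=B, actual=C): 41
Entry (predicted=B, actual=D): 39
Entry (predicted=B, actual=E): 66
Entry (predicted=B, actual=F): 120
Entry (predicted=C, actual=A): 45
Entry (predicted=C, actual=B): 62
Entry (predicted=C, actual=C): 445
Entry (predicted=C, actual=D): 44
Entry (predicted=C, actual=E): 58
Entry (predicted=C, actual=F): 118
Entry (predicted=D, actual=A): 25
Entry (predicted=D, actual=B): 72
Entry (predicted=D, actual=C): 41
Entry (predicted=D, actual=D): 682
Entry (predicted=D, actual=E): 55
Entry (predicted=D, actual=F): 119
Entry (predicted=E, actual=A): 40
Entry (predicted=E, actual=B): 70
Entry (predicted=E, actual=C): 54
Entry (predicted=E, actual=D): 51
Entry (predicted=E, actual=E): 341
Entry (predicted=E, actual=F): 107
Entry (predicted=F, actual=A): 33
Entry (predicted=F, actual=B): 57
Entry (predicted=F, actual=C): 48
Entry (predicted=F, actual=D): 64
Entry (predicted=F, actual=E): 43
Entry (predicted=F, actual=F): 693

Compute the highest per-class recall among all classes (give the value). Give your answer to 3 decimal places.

0.800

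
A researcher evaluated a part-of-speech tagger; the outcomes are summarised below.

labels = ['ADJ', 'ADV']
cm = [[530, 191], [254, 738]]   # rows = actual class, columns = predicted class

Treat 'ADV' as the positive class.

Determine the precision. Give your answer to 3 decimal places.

Precision = TP/(TP+FP) = 738/(738+191) = 738/929 = 0.794

0.794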